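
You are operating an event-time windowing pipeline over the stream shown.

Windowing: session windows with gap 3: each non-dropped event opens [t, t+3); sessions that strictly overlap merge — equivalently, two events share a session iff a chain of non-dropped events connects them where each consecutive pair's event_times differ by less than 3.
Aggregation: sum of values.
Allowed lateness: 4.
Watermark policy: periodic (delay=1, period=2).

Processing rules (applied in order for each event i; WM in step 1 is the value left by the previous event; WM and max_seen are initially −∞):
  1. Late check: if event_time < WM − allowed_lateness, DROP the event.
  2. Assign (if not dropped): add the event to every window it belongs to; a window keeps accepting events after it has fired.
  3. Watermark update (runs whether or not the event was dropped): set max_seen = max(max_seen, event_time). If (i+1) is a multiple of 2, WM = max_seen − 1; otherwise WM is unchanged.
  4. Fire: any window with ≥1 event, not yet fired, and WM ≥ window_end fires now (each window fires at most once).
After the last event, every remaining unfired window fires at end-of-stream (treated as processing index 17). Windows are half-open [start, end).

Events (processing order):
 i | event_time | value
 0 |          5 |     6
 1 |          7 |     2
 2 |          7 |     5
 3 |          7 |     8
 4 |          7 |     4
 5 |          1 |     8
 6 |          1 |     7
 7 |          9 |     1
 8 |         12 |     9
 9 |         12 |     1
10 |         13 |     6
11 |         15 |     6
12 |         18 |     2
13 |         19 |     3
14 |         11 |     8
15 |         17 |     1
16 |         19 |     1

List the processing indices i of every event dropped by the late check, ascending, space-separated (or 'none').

5 6 14

i=0 t=5 v=6: → [5,8); WM=−∞
i=1 t=7 v=2: → [5,10); WM=6
i=2 t=7 v=5: → [5,10); WM=6
i=3 t=7 v=8: → [5,10); WM=6
i=4 t=7 v=4: → [5,10); WM=6
i=5 t=1 v=8: DROP (t<6-4); WM=6
i=6 t=1 v=7: DROP (t<6-4); WM=6
i=7 t=9 v=1: → [5,12); WM=8
i=8 t=12 v=9: → [12,15); WM=8
i=9 t=12 v=1: → [12,15); WM=11
i=10 t=13 v=6: → [12,16); WM=11
i=11 t=15 v=6: → [12,18); WM=14
i=12 t=18 v=2: → [18,21); WM=14
i=13 t=19 v=3: → [18,22); WM=18
i=14 t=11 v=8: DROP (t<18-4); WM=18
i=15 t=17 v=1: → [12,22); WM=18
i=16 t=19 v=1: → [12,22); WM=18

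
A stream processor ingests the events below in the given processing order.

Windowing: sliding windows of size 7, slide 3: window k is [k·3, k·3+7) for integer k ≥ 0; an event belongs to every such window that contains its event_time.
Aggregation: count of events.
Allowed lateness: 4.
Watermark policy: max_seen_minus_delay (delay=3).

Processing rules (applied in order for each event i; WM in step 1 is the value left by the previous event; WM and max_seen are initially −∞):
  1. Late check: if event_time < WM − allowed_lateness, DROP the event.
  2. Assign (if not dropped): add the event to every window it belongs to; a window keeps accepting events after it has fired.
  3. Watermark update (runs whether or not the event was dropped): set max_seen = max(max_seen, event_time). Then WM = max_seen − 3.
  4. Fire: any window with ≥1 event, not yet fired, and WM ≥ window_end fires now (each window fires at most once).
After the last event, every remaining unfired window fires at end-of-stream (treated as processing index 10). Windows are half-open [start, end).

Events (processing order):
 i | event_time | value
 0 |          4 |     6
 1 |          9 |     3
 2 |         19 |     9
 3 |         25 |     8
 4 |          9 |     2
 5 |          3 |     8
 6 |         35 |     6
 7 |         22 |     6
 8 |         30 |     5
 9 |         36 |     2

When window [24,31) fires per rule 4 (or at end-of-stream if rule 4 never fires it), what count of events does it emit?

1

i=0 t=4 v=6: → [3,10),[0,7); WM=1
i=1 t=9 v=3: → [9,16),[6,13),[3,10); WM=6
i=2 t=19 v=9: → [18,25),[15,22); WM=16; [0,7) fires=1 [3,10) fires=2 [6,13) fires=1 [9,16) fires=1
i=3 t=25 v=8: → [24,31),[21,28); WM=22; [15,22) fires=1
i=4 t=9 v=2: DROP (t<22-4); WM=22
i=5 t=3 v=8: DROP (t<22-4); WM=22
i=6 t=35 v=6: → [33,40),[30,37); WM=32; [18,25) fires=1 [21,28) fires=1 [24,31) fires=1
i=7 t=22 v=6: DROP (t<32-4); WM=32
i=8 t=30 v=5: → [30,37),[27,34),[24,31); WM=32
i=9 t=36 v=2: → [36,43),[33,40),[30,37); WM=33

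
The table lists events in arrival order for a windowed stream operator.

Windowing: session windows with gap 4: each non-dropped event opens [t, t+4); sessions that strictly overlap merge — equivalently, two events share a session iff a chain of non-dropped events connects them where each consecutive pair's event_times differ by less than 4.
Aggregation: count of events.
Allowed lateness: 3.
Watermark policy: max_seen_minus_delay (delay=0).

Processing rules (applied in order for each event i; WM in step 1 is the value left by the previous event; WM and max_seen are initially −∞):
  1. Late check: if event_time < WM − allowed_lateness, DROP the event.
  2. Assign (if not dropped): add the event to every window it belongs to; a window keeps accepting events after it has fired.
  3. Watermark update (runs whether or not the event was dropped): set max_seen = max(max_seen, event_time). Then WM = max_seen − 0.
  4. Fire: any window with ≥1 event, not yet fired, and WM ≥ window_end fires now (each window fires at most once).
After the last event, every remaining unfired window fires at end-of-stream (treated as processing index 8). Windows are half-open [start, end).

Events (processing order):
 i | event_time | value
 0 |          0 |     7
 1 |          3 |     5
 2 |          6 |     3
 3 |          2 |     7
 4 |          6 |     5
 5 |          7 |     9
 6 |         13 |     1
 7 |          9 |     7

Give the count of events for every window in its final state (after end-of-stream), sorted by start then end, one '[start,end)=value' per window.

i=0 t=0 v=7: → [0,4); WM=0
i=1 t=3 v=5: → [0,7); WM=3
i=2 t=6 v=3: → [0,10); WM=6
i=3 t=2 v=7: DROP (t<6-3); WM=6
i=4 t=6 v=5: → [0,10); WM=6
i=5 t=7 v=9: → [0,11); WM=7
i=6 t=13 v=1: → [13,17); WM=13
i=7 t=9 v=7: DROP (t<13-3); WM=13

[0,11)=5 [13,17)=1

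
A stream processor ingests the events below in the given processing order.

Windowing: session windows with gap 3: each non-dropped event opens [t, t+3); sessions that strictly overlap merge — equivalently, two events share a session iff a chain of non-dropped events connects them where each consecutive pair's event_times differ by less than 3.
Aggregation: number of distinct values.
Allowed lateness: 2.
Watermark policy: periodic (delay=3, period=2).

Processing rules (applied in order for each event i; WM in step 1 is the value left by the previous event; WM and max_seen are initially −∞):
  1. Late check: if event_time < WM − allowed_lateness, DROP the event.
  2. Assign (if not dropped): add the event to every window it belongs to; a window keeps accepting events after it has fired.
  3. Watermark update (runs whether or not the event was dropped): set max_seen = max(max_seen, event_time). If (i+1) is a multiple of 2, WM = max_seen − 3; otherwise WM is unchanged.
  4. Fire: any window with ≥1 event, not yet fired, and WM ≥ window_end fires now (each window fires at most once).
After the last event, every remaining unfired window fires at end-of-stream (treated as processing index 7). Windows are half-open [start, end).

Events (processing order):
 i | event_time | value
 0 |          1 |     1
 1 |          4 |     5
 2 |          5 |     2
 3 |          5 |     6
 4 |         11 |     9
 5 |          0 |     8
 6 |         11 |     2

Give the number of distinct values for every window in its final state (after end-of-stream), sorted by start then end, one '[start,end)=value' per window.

[0,4)=2 [4,8)=3 [11,14)=2

i=0 t=1 v=1: → [1,4); WM=−∞
i=1 t=4 v=5: → [4,7); WM=1
i=2 t=5 v=2: → [4,8); WM=1
i=3 t=5 v=6: → [4,8); WM=2
i=4 t=11 v=9: → [11,14); WM=2
i=5 t=0 v=8: → [0,4); WM=8
i=6 t=11 v=2: → [11,14); WM=8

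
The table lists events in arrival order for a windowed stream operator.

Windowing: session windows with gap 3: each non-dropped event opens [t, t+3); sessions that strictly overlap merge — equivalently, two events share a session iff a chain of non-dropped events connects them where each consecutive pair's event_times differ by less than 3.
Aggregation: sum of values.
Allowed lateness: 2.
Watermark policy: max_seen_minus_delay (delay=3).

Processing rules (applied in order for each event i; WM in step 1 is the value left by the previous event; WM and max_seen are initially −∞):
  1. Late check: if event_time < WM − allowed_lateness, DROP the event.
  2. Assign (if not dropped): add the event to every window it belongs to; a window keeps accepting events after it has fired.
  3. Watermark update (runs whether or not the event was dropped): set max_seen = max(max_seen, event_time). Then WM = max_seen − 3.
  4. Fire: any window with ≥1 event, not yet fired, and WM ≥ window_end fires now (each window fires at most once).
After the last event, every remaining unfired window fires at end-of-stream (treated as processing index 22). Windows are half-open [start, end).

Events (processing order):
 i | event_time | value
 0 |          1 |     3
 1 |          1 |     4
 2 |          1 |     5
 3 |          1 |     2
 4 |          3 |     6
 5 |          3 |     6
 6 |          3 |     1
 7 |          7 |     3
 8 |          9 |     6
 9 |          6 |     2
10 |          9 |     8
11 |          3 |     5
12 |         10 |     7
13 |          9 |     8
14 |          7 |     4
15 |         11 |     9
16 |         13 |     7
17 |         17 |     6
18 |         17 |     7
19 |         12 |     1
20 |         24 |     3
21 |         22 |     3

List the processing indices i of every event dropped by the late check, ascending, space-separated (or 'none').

i=0 t=1 v=3: → [1,4); WM=-2
i=1 t=1 v=4: → [1,4); WM=-2
i=2 t=1 v=5: → [1,4); WM=-2
i=3 t=1 v=2: → [1,4); WM=-2
i=4 t=3 v=6: → [1,6); WM=0
i=5 t=3 v=6: → [1,6); WM=0
i=6 t=3 v=1: → [1,6); WM=0
i=7 t=7 v=3: → [7,10); WM=4
i=8 t=9 v=6: → [7,12); WM=6
i=9 t=6 v=2: → [6,12); WM=6
i=10 t=9 v=8: → [6,12); WM=6
i=11 t=3 v=5: DROP (t<6-2); WM=6
i=12 t=10 v=7: → [6,13); WM=7
i=13 t=9 v=8: → [6,13); WM=7
i=14 t=7 v=4: → [6,13); WM=7
i=15 t=11 v=9: → [6,14); WM=8
i=16 t=13 v=7: → [6,16); WM=10
i=17 t=17 v=6: → [17,20); WM=14
i=18 t=17 v=7: → [17,20); WM=14
i=19 t=12 v=1: → [6,16); WM=14
i=20 t=24 v=3: → [24,27); WM=21
i=21 t=22 v=3: → [22,27); WM=21

11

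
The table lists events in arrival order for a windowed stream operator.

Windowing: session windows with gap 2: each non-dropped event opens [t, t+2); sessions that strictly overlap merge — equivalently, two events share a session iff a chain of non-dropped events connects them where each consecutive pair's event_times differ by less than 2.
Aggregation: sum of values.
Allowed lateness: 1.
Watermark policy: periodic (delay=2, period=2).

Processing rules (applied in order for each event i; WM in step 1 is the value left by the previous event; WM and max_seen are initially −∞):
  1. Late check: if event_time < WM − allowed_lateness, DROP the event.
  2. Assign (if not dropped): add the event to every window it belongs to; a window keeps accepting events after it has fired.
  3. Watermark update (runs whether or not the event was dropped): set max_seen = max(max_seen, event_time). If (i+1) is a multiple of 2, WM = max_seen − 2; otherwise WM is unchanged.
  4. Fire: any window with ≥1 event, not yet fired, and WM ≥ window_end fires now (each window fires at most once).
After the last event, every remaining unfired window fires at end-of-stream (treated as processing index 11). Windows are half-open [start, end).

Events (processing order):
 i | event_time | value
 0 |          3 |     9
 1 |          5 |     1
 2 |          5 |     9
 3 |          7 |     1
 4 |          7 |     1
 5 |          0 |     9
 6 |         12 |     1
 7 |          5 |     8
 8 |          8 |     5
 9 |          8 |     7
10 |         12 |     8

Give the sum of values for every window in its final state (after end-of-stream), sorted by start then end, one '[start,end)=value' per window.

i=0 t=3 v=9: → [3,5); WM=−∞
i=1 t=5 v=1: → [5,7); WM=3
i=2 t=5 v=9: → [5,7); WM=3
i=3 t=7 v=1: → [7,9); WM=5
i=4 t=7 v=1: → [7,9); WM=5
i=5 t=0 v=9: DROP (t<5-1); WM=5
i=6 t=12 v=1: → [12,14); WM=5
i=7 t=5 v=8: → [5,7); WM=10
i=8 t=8 v=5: DROP (t<10-1); WM=10
i=9 t=8 v=7: DROP (t<10-1); WM=10
i=10 t=12 v=8: → [12,14); WM=10

[3,5)=9 [5,7)=18 [7,9)=2 [12,14)=9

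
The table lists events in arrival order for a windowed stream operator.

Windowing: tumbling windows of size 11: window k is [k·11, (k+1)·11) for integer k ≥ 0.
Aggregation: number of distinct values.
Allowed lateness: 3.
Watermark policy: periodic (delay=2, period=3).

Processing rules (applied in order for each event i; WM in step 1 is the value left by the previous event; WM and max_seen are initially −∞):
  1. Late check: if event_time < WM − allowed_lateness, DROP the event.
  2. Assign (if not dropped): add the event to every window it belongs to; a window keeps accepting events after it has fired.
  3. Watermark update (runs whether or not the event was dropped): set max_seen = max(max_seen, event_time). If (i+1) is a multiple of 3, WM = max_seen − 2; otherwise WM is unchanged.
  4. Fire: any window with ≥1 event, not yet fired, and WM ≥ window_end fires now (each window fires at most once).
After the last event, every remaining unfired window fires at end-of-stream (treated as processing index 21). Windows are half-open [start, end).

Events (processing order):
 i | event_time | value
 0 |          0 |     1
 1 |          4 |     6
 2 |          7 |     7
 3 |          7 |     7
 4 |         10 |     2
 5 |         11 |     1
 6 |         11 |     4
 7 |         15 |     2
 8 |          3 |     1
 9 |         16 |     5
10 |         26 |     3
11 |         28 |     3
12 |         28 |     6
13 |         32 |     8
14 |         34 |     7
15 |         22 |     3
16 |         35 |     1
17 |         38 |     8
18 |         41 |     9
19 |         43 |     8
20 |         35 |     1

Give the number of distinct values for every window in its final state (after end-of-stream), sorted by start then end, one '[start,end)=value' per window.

[0,11)=4 [11,22)=4 [22,33)=3 [33,44)=4

i=0 t=0 v=1: → [0,11); WM=−∞
i=1 t=4 v=6: → [0,11); WM=−∞
i=2 t=7 v=7: → [0,11); WM=5
i=3 t=7 v=7: → [0,11); WM=5
i=4 t=10 v=2: → [0,11); WM=5
i=5 t=11 v=1: → [11,22); WM=9
i=6 t=11 v=4: → [11,22); WM=9
i=7 t=15 v=2: → [11,22); WM=9
i=8 t=3 v=1: DROP (t<9-3); WM=13; [0,11) fires=4
i=9 t=16 v=5: → [11,22); WM=13
i=10 t=26 v=3: → [22,33); WM=13
i=11 t=28 v=3: → [22,33); WM=26; [11,22) fires=4
i=12 t=28 v=6: → [22,33); WM=26
i=13 t=32 v=8: → [22,33); WM=26
i=14 t=34 v=7: → [33,44); WM=32
i=15 t=22 v=3: DROP (t<32-3); WM=32
i=16 t=35 v=1: → [33,44); WM=32
i=17 t=38 v=8: → [33,44); WM=36; [22,33) fires=3
i=18 t=41 v=9: → [33,44); WM=36
i=19 t=43 v=8: → [33,44); WM=36
i=20 t=35 v=1: → [33,44); WM=41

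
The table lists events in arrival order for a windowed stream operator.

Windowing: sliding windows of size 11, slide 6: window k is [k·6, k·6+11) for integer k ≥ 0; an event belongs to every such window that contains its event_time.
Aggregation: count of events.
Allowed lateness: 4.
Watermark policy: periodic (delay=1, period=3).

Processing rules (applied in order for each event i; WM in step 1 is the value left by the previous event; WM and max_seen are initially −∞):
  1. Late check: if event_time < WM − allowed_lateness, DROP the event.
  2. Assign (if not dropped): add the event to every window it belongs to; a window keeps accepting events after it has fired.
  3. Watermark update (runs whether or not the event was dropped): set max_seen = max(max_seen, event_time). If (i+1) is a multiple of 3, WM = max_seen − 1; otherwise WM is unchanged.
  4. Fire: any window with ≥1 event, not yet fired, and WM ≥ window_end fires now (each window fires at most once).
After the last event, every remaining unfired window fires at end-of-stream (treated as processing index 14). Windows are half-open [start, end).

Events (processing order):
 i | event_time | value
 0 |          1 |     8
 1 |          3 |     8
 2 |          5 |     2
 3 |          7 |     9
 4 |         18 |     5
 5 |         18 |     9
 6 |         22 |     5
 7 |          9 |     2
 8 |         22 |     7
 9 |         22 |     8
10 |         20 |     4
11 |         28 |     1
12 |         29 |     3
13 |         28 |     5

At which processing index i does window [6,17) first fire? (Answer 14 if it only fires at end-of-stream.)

i=0 t=1 v=8: → [0,11); WM=−∞
i=1 t=3 v=8: → [0,11); WM=−∞
i=2 t=5 v=2: → [0,11); WM=4
i=3 t=7 v=9: → [6,17),[0,11); WM=4
i=4 t=18 v=5: → [18,29),[12,23); WM=4
i=5 t=18 v=9: → [18,29),[12,23); WM=17; [0,11) fires=4 [6,17) fires=1
i=6 t=22 v=5: → [18,29),[12,23); WM=17
i=7 t=9 v=2: DROP (t<17-4); WM=17
i=8 t=22 v=7: → [18,29),[12,23); WM=21
i=9 t=22 v=8: → [18,29),[12,23); WM=21
i=10 t=20 v=4: → [18,29),[12,23); WM=21
i=11 t=28 v=1: → [24,35),[18,29); WM=27; [12,23) fires=6
i=12 t=29 v=3: → [24,35); WM=27
i=13 t=28 v=5: → [24,35),[18,29); WM=27

5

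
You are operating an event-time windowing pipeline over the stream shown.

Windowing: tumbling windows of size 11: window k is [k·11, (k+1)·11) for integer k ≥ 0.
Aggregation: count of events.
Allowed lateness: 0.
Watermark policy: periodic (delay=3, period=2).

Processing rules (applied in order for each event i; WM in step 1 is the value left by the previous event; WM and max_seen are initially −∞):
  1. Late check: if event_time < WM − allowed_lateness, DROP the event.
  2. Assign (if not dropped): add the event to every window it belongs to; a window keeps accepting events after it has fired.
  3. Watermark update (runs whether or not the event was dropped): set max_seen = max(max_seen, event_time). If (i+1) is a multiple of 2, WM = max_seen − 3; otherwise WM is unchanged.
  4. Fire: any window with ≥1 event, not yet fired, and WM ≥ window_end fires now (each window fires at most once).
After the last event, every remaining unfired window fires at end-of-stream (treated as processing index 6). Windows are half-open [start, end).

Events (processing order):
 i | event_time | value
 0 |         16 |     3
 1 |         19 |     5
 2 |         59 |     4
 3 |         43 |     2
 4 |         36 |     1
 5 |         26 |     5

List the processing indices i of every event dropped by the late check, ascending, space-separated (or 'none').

4 5

i=0 t=16 v=3: → [11,22); WM=−∞
i=1 t=19 v=5: → [11,22); WM=16
i=2 t=59 v=4: → [55,66); WM=16
i=3 t=43 v=2: → [33,44); WM=56; [11,22) fires=2 [33,44) fires=1
i=4 t=36 v=1: DROP (t<56-0); WM=56
i=5 t=26 v=5: DROP (t<56-0); WM=56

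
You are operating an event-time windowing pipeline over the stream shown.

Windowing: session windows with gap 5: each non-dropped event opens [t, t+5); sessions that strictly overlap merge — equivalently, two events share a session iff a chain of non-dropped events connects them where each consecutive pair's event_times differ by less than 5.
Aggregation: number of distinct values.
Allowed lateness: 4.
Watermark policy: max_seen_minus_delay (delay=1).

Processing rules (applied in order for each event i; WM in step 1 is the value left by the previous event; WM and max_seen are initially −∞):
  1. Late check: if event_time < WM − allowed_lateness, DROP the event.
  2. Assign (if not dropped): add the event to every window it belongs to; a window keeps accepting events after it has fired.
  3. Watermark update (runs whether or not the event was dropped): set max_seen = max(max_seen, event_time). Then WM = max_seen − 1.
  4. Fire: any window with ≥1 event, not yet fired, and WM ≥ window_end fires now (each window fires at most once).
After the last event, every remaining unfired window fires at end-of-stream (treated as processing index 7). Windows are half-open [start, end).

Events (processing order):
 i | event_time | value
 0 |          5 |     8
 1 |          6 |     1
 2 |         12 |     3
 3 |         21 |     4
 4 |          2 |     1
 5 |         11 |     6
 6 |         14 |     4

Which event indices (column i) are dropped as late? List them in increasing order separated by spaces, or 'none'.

i=0 t=5 v=8: → [5,10); WM=4
i=1 t=6 v=1: → [5,11); WM=5
i=2 t=12 v=3: → [12,17); WM=11
i=3 t=21 v=4: → [21,26); WM=20
i=4 t=2 v=1: DROP (t<20-4); WM=20
i=5 t=11 v=6: DROP (t<20-4); WM=20
i=6 t=14 v=4: DROP (t<20-4); WM=20

4 5 6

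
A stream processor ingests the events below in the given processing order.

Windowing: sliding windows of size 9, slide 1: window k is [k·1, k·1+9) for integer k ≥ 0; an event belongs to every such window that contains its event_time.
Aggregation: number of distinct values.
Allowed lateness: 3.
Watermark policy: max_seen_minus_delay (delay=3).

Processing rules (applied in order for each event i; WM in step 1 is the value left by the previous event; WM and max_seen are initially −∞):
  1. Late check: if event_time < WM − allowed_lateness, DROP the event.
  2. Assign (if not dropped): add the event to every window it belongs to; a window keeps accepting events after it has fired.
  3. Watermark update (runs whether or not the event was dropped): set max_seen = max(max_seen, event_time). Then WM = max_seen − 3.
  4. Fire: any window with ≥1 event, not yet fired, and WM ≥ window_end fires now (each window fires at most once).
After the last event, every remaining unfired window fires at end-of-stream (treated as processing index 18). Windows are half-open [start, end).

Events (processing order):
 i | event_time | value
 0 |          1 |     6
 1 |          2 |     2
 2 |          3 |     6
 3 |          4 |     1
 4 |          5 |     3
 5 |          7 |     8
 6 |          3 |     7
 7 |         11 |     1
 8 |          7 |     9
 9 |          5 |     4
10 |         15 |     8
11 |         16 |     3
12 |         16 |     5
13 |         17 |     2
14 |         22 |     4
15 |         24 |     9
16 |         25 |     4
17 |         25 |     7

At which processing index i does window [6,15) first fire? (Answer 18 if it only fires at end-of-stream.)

i=0 t=1 v=6: → [1,10),[0,9); WM=-2
i=1 t=2 v=2: → [2,11),[1,10),[0,9); WM=-1
i=2 t=3 v=6: → [3,12),[2,11),[1,10),[0,9); WM=0
i=3 t=4 v=1: → [4,13),[3,12),[2,11),[1,10),[0,9); WM=1
i=4 t=5 v=3: → [5,14),[4,13),[3,12),[2,11),[1,10),[0,9); WM=2
i=5 t=7 v=8: → [7,16),[6,15),[5,14),[4,13),[3,12),[2,11),[1,10),[0,9); WM=4
i=6 t=3 v=7: → [3,12),[2,11),[1,10),[0,9); WM=4
i=7 t=11 v=1: → [11,20),[10,19),[9,18),[8,17),[7,16),[6,15),[5,14),[4,13),[3,12); WM=8
i=8 t=7 v=9: → [7,16),[6,15),[5,14),[4,13),[3,12),[2,11),[1,10),[0,9); WM=8
i=9 t=5 v=4: → [5,14),[4,13),[3,12),[2,11),[1,10),[0,9); WM=8
i=10 t=15 v=8: → [15,24),[14,23),[13,22),[12,21),[11,20),[10,19),[9,18),[8,17),[7,16); WM=12; [0,9) fires=8 [1,10) fires=8 [2,11) fires=8 [3,12) fires=7
i=11 t=16 v=3: → [16,25),[15,24),[14,23),[13,22),[12,21),[11,20),[10,19),[9,18),[8,17); WM=13; [4,13) fires=5
i=12 t=16 v=5: → [16,25),[15,24),[14,23),[13,22),[12,21),[11,20),[10,19),[9,18),[8,17); WM=13
i=13 t=17 v=2: → [17,26),[16,25),[15,24),[14,23),[13,22),[12,21),[11,20),[10,19),[9,18); WM=14; [5,14) fires=5
i=14 t=22 v=4: → [22,31),[21,30),[20,29),[19,28),[18,27),[17,26),[16,25),[15,24),[14,23); WM=19; [6,15) fires=3 [7,16) fires=3 [8,17) fires=4 [9,18) fires=5 [10,19) fires=5
i=15 t=24 v=9: → [24,33),[23,32),[22,31),[21,30),[20,29),[19,28),[18,27),[17,26),[16,25); WM=21; [11,20) fires=5 [12,21) fires=4
i=16 t=25 v=4: → [25,34),[24,33),[23,32),[22,31),[21,30),[20,29),[19,28),[18,27),[17,26); WM=22; [13,22) fires=4
i=17 t=25 v=7: → [25,34),[24,33),[23,32),[22,31),[21,30),[20,29),[19,28),[18,27),[17,26); WM=22

14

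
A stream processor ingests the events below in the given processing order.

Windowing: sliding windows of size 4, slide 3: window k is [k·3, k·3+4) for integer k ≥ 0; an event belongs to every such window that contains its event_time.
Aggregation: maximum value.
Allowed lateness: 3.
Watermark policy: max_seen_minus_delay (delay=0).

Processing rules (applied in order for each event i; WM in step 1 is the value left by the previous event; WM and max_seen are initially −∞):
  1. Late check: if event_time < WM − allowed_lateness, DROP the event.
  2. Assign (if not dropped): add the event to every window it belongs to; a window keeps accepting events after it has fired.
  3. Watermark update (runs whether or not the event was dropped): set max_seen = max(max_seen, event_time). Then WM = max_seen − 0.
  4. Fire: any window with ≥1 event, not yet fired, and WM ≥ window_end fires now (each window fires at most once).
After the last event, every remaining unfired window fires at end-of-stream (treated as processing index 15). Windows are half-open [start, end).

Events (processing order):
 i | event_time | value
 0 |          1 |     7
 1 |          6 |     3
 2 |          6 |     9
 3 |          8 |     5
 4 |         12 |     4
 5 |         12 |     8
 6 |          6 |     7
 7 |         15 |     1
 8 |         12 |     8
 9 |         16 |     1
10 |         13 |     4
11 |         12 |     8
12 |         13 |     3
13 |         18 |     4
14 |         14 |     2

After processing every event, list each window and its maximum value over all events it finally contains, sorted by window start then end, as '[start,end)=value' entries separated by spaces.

[0,4)=7 [3,7)=9 [6,10)=9 [9,13)=8 [12,16)=8 [15,19)=4 [18,22)=4

i=0 t=1 v=7: → [0,4); WM=1
i=1 t=6 v=3: → [6,10),[3,7); WM=6; [0,4) fires=7
i=2 t=6 v=9: → [6,10),[3,7); WM=6
i=3 t=8 v=5: → [6,10); WM=8; [3,7) fires=9
i=4 t=12 v=4: → [12,16),[9,13); WM=12; [6,10) fires=9
i=5 t=12 v=8: → [12,16),[9,13); WM=12
i=6 t=6 v=7: DROP (t<12-3); WM=12
i=7 t=15 v=1: → [15,19),[12,16); WM=15; [9,13) fires=8
i=8 t=12 v=8: → [12,16),[9,13); WM=15
i=9 t=16 v=1: → [15,19); WM=16; [12,16) fires=8
i=10 t=13 v=4: → [12,16); WM=16
i=11 t=12 v=8: DROP (t<16-3); WM=16
i=12 t=13 v=3: → [12,16); WM=16
i=13 t=18 v=4: → [18,22),[15,19); WM=18
i=14 t=14 v=2: DROP (t<18-3); WM=18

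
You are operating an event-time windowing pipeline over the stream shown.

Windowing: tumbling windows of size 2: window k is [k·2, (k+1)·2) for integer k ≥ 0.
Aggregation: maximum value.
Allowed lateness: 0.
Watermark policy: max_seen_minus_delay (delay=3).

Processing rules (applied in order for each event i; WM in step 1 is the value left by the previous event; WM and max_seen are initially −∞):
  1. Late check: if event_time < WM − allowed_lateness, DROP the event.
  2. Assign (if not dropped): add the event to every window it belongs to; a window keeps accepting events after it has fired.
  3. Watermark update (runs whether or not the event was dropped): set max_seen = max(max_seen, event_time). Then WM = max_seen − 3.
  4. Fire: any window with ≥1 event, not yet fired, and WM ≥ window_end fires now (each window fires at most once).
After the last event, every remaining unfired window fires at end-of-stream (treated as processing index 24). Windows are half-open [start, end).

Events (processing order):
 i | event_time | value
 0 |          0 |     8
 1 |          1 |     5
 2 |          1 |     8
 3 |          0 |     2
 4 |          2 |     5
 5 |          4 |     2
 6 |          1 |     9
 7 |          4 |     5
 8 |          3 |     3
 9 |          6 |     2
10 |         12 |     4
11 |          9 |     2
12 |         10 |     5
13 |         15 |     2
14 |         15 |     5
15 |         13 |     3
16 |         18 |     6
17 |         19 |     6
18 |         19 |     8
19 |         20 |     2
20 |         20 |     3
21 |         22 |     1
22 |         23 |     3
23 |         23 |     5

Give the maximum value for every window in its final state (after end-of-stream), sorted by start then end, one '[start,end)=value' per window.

i=0 t=0 v=8: → [0,2); WM=-3
i=1 t=1 v=5: → [0,2); WM=-2
i=2 t=1 v=8: → [0,2); WM=-2
i=3 t=0 v=2: → [0,2); WM=-2
i=4 t=2 v=5: → [2,4); WM=-1
i=5 t=4 v=2: → [4,6); WM=1
i=6 t=1 v=9: → [0,2); WM=1
i=7 t=4 v=5: → [4,6); WM=1
i=8 t=3 v=3: → [2,4); WM=1
i=9 t=6 v=2: → [6,8); WM=3; [0,2) fires=9
i=10 t=12 v=4: → [12,14); WM=9; [2,4) fires=5 [4,6) fires=5 [6,8) fires=2
i=11 t=9 v=2: → [8,10); WM=9
i=12 t=10 v=5: → [10,12); WM=9
i=13 t=15 v=2: → [14,16); WM=12; [8,10) fires=2 [10,12) fires=5
i=14 t=15 v=5: → [14,16); WM=12
i=15 t=13 v=3: → [12,14); WM=12
i=16 t=18 v=6: → [18,20); WM=15; [12,14) fires=4
i=17 t=19 v=6: → [18,20); WM=16; [14,16) fires=5
i=18 t=19 v=8: → [18,20); WM=16
i=19 t=20 v=2: → [20,22); WM=17
i=20 t=20 v=3: → [20,22); WM=17
i=21 t=22 v=1: → [22,24); WM=19
i=22 t=23 v=3: → [22,24); WM=20; [18,20) fires=8
i=23 t=23 v=5: → [22,24); WM=20

[0,2)=9 [2,4)=5 [4,6)=5 [6,8)=2 [8,10)=2 [10,12)=5 [12,14)=4 [14,16)=5 [18,20)=8 [20,22)=3 [22,24)=5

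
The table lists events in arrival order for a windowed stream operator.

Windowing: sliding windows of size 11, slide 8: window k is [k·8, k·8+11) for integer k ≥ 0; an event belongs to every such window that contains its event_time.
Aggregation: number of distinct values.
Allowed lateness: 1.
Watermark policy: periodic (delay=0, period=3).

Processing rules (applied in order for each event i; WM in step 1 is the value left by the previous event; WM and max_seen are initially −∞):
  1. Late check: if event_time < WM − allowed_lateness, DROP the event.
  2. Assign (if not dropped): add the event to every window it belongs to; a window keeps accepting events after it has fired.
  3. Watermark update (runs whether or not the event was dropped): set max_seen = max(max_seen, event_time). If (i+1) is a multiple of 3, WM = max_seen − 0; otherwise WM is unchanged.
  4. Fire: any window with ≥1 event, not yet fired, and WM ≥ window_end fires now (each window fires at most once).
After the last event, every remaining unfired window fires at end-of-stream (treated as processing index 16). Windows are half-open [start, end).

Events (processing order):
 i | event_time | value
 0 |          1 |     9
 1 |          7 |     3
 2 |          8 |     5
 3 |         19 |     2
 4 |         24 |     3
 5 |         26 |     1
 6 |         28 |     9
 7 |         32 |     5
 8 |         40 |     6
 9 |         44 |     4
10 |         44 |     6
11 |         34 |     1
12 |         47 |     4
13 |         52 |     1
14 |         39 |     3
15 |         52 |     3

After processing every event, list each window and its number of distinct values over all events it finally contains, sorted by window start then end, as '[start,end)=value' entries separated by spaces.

i=0 t=1 v=9: → [0,11); WM=−∞
i=1 t=7 v=3: → [0,11); WM=−∞
i=2 t=8 v=5: → [8,19),[0,11); WM=8
i=3 t=19 v=2: → [16,27); WM=8
i=4 t=24 v=3: → [24,35),[16,27); WM=8
i=5 t=26 v=1: → [24,35),[16,27); WM=26; [0,11) fires=3 [8,19) fires=1
i=6 t=28 v=9: → [24,35); WM=26
i=7 t=32 v=5: → [32,43),[24,35); WM=26
i=8 t=40 v=6: → [40,51),[32,43); WM=40; [16,27) fires=3 [24,35) fires=4
i=9 t=44 v=4: → [40,51); WM=40
i=10 t=44 v=6: → [40,51); WM=40
i=11 t=34 v=1: DROP (t<40-1); WM=44; [32,43) fires=2
i=12 t=47 v=4: → [40,51); WM=44
i=13 t=52 v=1: → [48,59); WM=44
i=14 t=39 v=3: DROP (t<44-1); WM=52; [40,51) fires=2
i=15 t=52 v=3: → [48,59); WM=52

[0,11)=3 [8,19)=1 [16,27)=3 [24,35)=4 [32,43)=2 [40,51)=2 [48,59)=2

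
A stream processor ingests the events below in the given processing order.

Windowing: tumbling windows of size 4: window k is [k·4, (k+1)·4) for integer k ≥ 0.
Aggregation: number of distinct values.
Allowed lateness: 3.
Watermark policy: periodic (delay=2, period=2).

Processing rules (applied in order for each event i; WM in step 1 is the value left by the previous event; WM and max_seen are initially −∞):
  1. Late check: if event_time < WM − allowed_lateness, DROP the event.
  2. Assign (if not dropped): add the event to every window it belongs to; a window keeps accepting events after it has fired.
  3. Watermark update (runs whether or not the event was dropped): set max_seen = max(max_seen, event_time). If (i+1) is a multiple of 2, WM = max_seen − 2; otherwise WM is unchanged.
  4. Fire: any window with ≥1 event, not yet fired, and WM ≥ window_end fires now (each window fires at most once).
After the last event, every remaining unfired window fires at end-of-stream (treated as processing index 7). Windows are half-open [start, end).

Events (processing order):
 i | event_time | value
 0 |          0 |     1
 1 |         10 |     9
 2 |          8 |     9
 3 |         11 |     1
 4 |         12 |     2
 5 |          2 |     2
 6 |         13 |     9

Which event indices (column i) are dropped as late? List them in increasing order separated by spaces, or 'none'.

i=0 t=0 v=1: → [0,4); WM=−∞
i=1 t=10 v=9: → [8,12); WM=8; [0,4) fires=1
i=2 t=8 v=9: → [8,12); WM=8
i=3 t=11 v=1: → [8,12); WM=9
i=4 t=12 v=2: → [12,16); WM=9
i=5 t=2 v=2: DROP (t<9-3); WM=10
i=6 t=13 v=9: → [12,16); WM=10

5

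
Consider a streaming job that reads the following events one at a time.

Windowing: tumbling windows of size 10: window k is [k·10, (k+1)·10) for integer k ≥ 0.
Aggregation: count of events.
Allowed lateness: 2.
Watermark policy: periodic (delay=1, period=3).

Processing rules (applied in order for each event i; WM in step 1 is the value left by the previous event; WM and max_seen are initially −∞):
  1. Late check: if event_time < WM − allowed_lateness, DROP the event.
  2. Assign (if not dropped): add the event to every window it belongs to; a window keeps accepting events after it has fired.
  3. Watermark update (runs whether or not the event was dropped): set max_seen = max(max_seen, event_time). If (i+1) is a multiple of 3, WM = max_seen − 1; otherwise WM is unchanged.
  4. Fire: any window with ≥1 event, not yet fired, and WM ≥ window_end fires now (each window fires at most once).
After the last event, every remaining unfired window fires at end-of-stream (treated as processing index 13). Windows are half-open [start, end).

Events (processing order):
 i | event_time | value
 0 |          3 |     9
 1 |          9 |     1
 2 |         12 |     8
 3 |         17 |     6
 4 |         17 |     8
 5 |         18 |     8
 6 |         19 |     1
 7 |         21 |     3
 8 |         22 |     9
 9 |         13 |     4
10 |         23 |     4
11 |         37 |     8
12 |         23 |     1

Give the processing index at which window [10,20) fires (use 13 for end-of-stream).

8

i=0 t=3 v=9: → [0,10); WM=−∞
i=1 t=9 v=1: → [0,10); WM=−∞
i=2 t=12 v=8: → [10,20); WM=11; [0,10) fires=2
i=3 t=17 v=6: → [10,20); WM=11
i=4 t=17 v=8: → [10,20); WM=11
i=5 t=18 v=8: → [10,20); WM=17
i=6 t=19 v=1: → [10,20); WM=17
i=7 t=21 v=3: → [20,30); WM=17
i=8 t=22 v=9: → [20,30); WM=21; [10,20) fires=5
i=9 t=13 v=4: DROP (t<21-2); WM=21
i=10 t=23 v=4: → [20,30); WM=21
i=11 t=37 v=8: → [30,40); WM=36; [20,30) fires=3
i=12 t=23 v=1: DROP (t<36-2); WM=36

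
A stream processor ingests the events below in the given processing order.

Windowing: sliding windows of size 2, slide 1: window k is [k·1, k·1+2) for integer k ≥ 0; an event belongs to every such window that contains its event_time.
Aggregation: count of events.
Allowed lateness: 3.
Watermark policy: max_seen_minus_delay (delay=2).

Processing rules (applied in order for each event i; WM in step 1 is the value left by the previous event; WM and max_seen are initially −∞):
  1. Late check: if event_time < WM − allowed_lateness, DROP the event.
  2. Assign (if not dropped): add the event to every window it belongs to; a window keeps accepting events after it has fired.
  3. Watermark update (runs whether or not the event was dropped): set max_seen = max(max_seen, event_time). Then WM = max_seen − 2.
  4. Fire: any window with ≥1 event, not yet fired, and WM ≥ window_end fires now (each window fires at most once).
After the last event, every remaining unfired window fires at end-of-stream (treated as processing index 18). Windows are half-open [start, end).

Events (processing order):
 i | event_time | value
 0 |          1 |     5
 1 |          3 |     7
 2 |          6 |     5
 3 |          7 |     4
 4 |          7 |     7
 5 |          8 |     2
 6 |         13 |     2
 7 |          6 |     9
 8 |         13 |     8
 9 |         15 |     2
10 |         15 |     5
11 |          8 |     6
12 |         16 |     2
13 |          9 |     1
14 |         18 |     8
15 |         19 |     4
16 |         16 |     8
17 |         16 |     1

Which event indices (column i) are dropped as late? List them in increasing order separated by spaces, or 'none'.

i=0 t=1 v=5: → [1,3),[0,2); WM=-1
i=1 t=3 v=7: → [3,5),[2,4); WM=1
i=2 t=6 v=5: → [6,8),[5,7); WM=4; [0,2) fires=1 [1,3) fires=1 [2,4) fires=1
i=3 t=7 v=4: → [7,9),[6,8); WM=5; [3,5) fires=1
i=4 t=7 v=7: → [7,9),[6,8); WM=5
i=5 t=8 v=2: → [8,10),[7,9); WM=6
i=6 t=13 v=2: → [13,15),[12,14); WM=11; [5,7) fires=1 [6,8) fires=3 [7,9) fires=3 [8,10) fires=1
i=7 t=6 v=9: DROP (t<11-3); WM=11
i=8 t=13 v=8: → [13,15),[12,14); WM=11
i=9 t=15 v=2: → [15,17),[14,16); WM=13
i=10 t=15 v=5: → [15,17),[14,16); WM=13
i=11 t=8 v=6: DROP (t<13-3); WM=13
i=12 t=16 v=2: → [16,18),[15,17); WM=14; [12,14) fires=2
i=13 t=9 v=1: DROP (t<14-3); WM=14
i=14 t=18 v=8: → [18,20),[17,19); WM=16; [13,15) fires=2 [14,16) fires=2
i=15 t=19 v=4: → [19,21),[18,20); WM=17; [15,17) fires=3
i=16 t=16 v=8: → [16,18),[15,17); WM=17
i=17 t=16 v=1: → [16,18),[15,17); WM=17

7 11 13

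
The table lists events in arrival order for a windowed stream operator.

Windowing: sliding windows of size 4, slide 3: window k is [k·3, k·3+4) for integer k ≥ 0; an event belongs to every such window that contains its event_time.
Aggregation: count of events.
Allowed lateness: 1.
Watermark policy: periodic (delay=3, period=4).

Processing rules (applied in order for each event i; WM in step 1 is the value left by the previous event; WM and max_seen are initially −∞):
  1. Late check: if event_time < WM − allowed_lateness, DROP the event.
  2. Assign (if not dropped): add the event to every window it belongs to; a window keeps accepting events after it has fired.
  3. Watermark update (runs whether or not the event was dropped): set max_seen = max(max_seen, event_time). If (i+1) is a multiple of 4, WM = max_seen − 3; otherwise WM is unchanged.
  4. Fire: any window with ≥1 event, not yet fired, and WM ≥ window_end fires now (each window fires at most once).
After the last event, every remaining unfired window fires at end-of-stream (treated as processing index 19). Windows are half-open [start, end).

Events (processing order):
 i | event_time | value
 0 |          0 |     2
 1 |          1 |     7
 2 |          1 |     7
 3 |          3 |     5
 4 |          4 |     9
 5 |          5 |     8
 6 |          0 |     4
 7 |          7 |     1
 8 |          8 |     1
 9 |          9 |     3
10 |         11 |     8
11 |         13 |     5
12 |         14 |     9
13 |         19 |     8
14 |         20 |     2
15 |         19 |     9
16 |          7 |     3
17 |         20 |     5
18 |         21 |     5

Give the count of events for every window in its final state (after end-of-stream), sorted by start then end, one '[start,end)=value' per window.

i=0 t=0 v=2: → [0,4); WM=−∞
i=1 t=1 v=7: → [0,4); WM=−∞
i=2 t=1 v=7: → [0,4); WM=−∞
i=3 t=3 v=5: → [3,7),[0,4); WM=0
i=4 t=4 v=9: → [3,7); WM=0
i=5 t=5 v=8: → [3,7); WM=0
i=6 t=0 v=4: → [0,4); WM=0
i=7 t=7 v=1: → [6,10); WM=4; [0,4) fires=5
i=8 t=8 v=1: → [6,10); WM=4
i=9 t=9 v=3: → [9,13),[6,10); WM=4
i=10 t=11 v=8: → [9,13); WM=4
i=11 t=13 v=5: → [12,16); WM=10; [3,7) fires=3 [6,10) fires=3
i=12 t=14 v=9: → [12,16); WM=10
i=13 t=19 v=8: → [18,22); WM=10
i=14 t=20 v=2: → [18,22); WM=10
i=15 t=19 v=9: → [18,22); WM=17; [9,13) fires=2 [12,16) fires=2
i=16 t=7 v=3: DROP (t<17-1); WM=17
i=17 t=20 v=5: → [18,22); WM=17
i=18 t=21 v=5: → [21,25),[18,22); WM=17

[0,4)=5 [3,7)=3 [6,10)=3 [9,13)=2 [12,16)=2 [18,22)=5 [21,25)=1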